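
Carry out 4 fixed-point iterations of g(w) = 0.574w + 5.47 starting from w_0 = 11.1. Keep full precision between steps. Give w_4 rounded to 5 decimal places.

12.65145

w_1 = g(11.100000) = 11.841400
w_2 = g(11.841400) = 12.266964
w_3 = g(12.266964) = 12.511237
w_4 = g(12.511237) = 12.651450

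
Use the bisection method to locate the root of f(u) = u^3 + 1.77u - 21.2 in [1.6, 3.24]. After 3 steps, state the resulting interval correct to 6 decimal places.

[2.420000, 2.625000]

f(1.600000) = -14.272000, f(3.240000) = 18.547024 (opposite signs)
step 1: m = 2.420000, f(m) = -2.744112 < 0 → root in [2.420000, 3.240000]
step 2: m = 2.830000, f(m) = 6.474287 > 0 → root in [2.420000, 2.830000]
step 3: m = 2.625000, f(m) = 1.534141 > 0 → root in [2.420000, 2.625000]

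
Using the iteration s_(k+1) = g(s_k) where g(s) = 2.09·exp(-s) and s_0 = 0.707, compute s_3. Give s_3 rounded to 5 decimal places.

s_1 = g(0.707000) = 1.030624
s_2 = g(1.030624) = 0.745679
s_3 = g(0.745679) = 0.991521

0.99152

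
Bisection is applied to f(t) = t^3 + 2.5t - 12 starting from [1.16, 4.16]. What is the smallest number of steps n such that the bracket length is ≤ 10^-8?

Initial width b − a = 4.16 − 1.16 = 3.000000.
After n steps the width is (b−a)/2^n; need (b−a)/2^n ≤ 10^-8.
So n ≥ log₂(3.000000/10^-8) = log₂(300000000.0000) ≈ 28.1604.
Hence n = 29.

29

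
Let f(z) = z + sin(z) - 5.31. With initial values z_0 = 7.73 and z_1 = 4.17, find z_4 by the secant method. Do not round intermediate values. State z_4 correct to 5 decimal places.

5.77868

Secant update: z_(k+1) = z_k − f(z_k)·(z_k − z_(k-1))/(f(z_k) − f(z_(k-1))).
f(z_0) = 3.412324, f(z_1) = -1.996478
z_2 = 4.170000 - (-1.996478)·(4.170000 - 7.730000)/(-1.996478 - (3.412324)) = 5.484055; f(z_2) = -0.542695
z_3 = 5.484055 - (-0.542695)·(5.484055 - 4.170000)/(-0.542695 - (-1.996478)) = 5.974590; f(z_3) = 0.360869
z_4 = 5.974590 - (0.360869)·(5.974590 - 5.484055)/(0.360869 - (-0.542695)) = 5.778678; f(z_4) = -0.014698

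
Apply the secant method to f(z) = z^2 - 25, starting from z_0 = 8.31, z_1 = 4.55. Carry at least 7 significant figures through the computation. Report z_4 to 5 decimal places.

f(z_0) = 44.056100, f(z_1) = -4.297500
z_2 = 4.550000 - (-4.297500)·(4.550000 - 8.310000)/(-4.297500 - (44.056100)) = 4.884176; f(z_2) = -1.144827
z_3 = 4.884176 - (-1.144827)·(4.884176 - 4.550000)/(-1.144827 - (-4.297500)) = 5.005525; f(z_3) = 0.055277
z_4 = 5.005525 - (0.055277)·(5.005525 - 4.884176)/(0.055277 - (-1.144827)) = 4.999935; f(z_4) = -0.000647

4.99994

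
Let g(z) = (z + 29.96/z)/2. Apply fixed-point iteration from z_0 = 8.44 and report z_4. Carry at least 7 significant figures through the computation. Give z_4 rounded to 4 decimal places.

z_1 = g(8.440000) = 5.994882
z_2 = g(5.994882) = 5.496239
z_3 = g(5.496239) = 5.473620
z_4 = g(5.473620) = 5.473573

5.4736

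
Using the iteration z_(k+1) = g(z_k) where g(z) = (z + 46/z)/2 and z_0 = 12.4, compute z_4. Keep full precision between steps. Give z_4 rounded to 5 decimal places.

6.78233

z_1 = g(12.400000) = 8.054839
z_2 = g(8.054839) = 6.882846
z_3 = g(6.882846) = 6.783064
z_4 = g(6.783064) = 6.782330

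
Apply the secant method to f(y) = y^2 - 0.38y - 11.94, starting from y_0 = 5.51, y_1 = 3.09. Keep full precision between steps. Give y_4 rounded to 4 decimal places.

Secant update: y_(k+1) = y_k − f(y_k)·(y_k − y_(k-1))/(f(y_k) − f(y_(k-1))).
f(y_0) = 16.326300, f(y_1) = -3.566100
y_2 = 3.090000 - (-3.566100)·(3.090000 - 5.510000)/(-3.566100 - (16.326300)) = 3.523832; f(y_2) = -0.861663
y_3 = 3.523832 - (-0.861663)·(3.523832 - 3.090000)/(-0.861663 - (-3.566100)) = 3.662056; f(y_3) = 0.079072
y_4 = 3.662056 - (0.079072)·(3.662056 - 3.523832)/(0.079072 - (-0.861663)) = 3.650438; f(y_4) = -0.001471

3.6504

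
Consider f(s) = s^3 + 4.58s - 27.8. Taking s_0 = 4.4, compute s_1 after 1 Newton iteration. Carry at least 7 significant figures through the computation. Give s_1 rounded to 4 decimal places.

f'(s) = 3s^2 + 4.58
s_0 = 4.400000: f = 77.536000, f' = 62.660000 → s_1 = 4.400000 - (77.536000)/(62.660000) = 3.162592

3.1626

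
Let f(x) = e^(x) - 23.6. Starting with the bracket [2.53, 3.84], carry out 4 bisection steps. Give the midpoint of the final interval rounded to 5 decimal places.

f(2.530000) = -11.046494, f(3.840000) = 22.925474 (opposite signs)
step 1: m = 3.185000, f(m) = 0.567288 > 0 → root in [2.530000, 3.185000]
step 2: m = 2.857500, f(m) = -6.182072 < 0 → root in [2.857500, 3.185000]
step 3: m = 3.021250, f(m) = -3.083078 < 0 → root in [3.021250, 3.185000]
step 4: m = 3.103125, f(m) = -1.332572 < 0 → root in [3.103125, 3.185000]
Midpoint of [3.103125, 3.185000] = 3.144062

3.14406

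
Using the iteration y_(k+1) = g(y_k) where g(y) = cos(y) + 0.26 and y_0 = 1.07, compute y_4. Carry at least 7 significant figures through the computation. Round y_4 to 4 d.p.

0.9555

y_1 = g(1.070000) = 0.740124
y_2 = g(0.740124) = 0.998385
y_3 = g(0.998385) = 0.801661
y_4 = g(0.801661) = 0.955514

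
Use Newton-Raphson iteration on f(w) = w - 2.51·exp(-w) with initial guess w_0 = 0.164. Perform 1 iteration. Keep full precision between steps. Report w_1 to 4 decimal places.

Newton update: w ← w − f(w)/f'(w).
f'(w) = 1 + 2.51·exp(-w)
w_0 = 0.164000: f = -1.966342, f' = 3.130342 → w_1 = 0.164000 - (-1.966342)/(3.130342) = 0.792156

0.7922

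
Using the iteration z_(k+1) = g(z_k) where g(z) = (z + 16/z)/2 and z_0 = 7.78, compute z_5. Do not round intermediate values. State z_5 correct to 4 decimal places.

z_1 = g(7.780000) = 4.918278
z_2 = g(4.918278) = 4.085725
z_3 = g(4.085725) = 4.000899
z_4 = g(4.000899) = 4.000000
z_5 = g(4.000000) = 4.000000

4.0000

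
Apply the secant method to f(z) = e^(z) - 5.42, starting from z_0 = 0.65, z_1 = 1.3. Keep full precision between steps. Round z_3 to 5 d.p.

Secant update: z_(k+1) = z_k − f(z_k)·(z_k − z_(k-1))/(f(z_k) − f(z_(k-1))).
f(z_0) = -3.504459, f(z_1) = -1.750703
z_2 = 1.300000 - (-1.750703)·(1.300000 - 0.650000)/(-1.750703 - (-3.504459)) = 1.948869; f(z_2) = 1.600740
z_3 = 1.948869 - (1.600740)·(1.948869 - 1.300000)/(1.600740 - (-1.750703)) = 1.638951; f(z_3) = -0.270233

1.63895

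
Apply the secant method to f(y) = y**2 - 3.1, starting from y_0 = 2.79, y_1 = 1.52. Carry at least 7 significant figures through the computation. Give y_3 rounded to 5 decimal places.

1.76497

f(y_0) = 4.684100, f(y_1) = -0.789600
y_2 = 1.520000 - (-0.789600)·(1.520000 - 2.790000)/(-0.789600 - (4.684100)) = 1.703202; f(y_2) = -0.199103
y_3 = 1.703202 - (-0.199103)·(1.703202 - 1.520000)/(-0.199103 - (-0.789600)) = 1.764974; f(y_3) = 0.015133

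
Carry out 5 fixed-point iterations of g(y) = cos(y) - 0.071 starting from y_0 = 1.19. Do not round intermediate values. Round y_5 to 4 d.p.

0.6436

y_1 = g(1.190000) = 0.300660
y_2 = g(0.300660) = 0.884141
y_3 = g(0.884141) = 0.562954
y_4 = g(0.562954) = 0.774682
y_5 = g(0.774682) = 0.643643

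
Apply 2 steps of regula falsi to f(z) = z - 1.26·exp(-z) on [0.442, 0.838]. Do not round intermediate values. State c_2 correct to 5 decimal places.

f(0.442000) = -0.367865, f(0.838000) = 0.292956
step 1: c = 0.662445, f(c) = 0.012802 > 0 → new bracket [0.442000, 0.662445]
step 2: c = 0.655031, f(c) = 0.000554 > 0 → new bracket [0.442000, 0.655031]

0.65503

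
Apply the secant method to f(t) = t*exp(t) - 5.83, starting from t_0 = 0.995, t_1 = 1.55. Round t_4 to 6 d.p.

1.415641

f(t_0) = -3.138799, f(t_1) = 1.472779
t_2 = 1.550000 - (1.472779)·(1.550000 - 0.995000)/(1.472779 - (-3.138799)) = 1.372752; f(t_2) = -0.412850
t_3 = 1.372752 - (-0.412850)·(1.372752 - 1.550000)/(-0.412850 - (1.472779)) = 1.411560; f(t_3) = -0.039289
t_4 = 1.411560 - (-0.039289)·(1.411560 - 1.372752)/(-0.039289 - (-0.412850)) = 1.415641; f(t_4) = 0.001207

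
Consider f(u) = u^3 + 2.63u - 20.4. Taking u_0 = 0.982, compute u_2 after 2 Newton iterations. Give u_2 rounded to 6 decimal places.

Newton update: u ← u − f(u)/f'(u).
f'(u) = 3u^2 + 2.63
u_0 = 0.982000: f = -16.870374, f' = 5.522972 → u_1 = 0.982000 - (-16.870374)/(5.522972) = 4.036583
u_1 = 4.036583: f = 55.988282, f' = 51.511996 → u_2 = 4.036583 - (55.988282)/(51.511996) = 2.949685

2.949685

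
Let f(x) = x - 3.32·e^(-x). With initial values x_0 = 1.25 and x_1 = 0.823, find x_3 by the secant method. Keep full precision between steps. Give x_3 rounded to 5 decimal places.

1.10325

Secant update: x_(k+1) = x_k − f(x_k)·(x_k − x_(k-1))/(f(x_k) − f(x_(k-1))).
f(x_0) = 0.298804, f(x_1) = -0.634853
x_2 = 0.823000 - (-0.634853)·(0.823000 - 1.250000)/(-0.634853 - (0.298804)) = 1.113345; f(x_2) = 0.022862
x_3 = 1.113345 - (0.022862)·(1.113345 - 0.823000)/(0.022862 - (-0.634853)) = 1.103252; f(x_3) = 0.001709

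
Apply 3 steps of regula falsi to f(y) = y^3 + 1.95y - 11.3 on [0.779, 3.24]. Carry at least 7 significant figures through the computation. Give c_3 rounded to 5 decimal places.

1.84560

False-position update: c = (a·f(b) − b·f(a))/(f(b) − f(a)); replace the endpoint whose sign matches f(c).
f(0.779000) = -9.308221, f(3.240000) = 29.030224
step 1: c = 1.376508, f(c) = -6.007637 < 0 → new bracket [1.376508, 3.240000]
step 2: c = 1.696025, f(c) = -3.114136 < 0 → new bracket [1.696025, 3.240000]
step 3: c = 1.845605, f(c) = -1.414468 < 0 → new bracket [1.845605, 3.240000]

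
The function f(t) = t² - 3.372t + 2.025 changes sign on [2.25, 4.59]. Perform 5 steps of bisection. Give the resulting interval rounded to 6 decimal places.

f(2.250000) = -0.499500, f(4.590000) = 7.615620 (opposite signs)
step 1: m = 3.420000, f(m) = 2.189160 > 0 → root in [2.250000, 3.420000]
step 2: m = 2.835000, f(m) = 0.502605 > 0 → root in [2.250000, 2.835000]
step 3: m = 2.542500, f(m) = -0.084004 < 0 → root in [2.542500, 2.835000]
step 4: m = 2.688750, f(m) = 0.187912 > 0 → root in [2.542500, 2.688750]
step 5: m = 2.615625, f(m) = 0.046607 > 0 → root in [2.542500, 2.615625]

[2.542500, 2.615625]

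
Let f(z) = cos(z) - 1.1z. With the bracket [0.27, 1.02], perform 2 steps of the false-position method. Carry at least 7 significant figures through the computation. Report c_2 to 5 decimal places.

False-position update: c = (a·f(b) − b·f(a))/(f(b) − f(a)); replace the endpoint whose sign matches f(c).
f(0.270000) = 0.666771, f(1.020000) = -0.598634
step 1: c = 0.665192, f(c) = 0.055087 > 0 → new bracket [0.665192, 1.020000]
step 2: c = 0.695091, f(c) = 0.003396 > 0 → new bracket [0.695091, 1.020000]

0.69509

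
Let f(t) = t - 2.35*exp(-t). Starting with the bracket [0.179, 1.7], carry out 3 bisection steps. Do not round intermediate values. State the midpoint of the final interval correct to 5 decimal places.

f(0.179000) = -1.785849, f(1.700000) = 1.270694 (opposite signs)
step 1: m = 0.939500, f(m) = 0.021065 > 0 → root in [0.179000, 0.939500]
step 2: m = 0.559250, f(m) = -0.784098 < 0 → root in [0.559250, 0.939500]
step 3: m = 0.749375, f(m) = -0.361380 < 0 → root in [0.749375, 0.939500]
Midpoint of [0.749375, 0.939500] = 0.844437

0.84444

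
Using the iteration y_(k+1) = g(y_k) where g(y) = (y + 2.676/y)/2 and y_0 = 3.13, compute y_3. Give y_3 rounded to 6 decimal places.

y_1 = g(3.130000) = 1.992476
y_2 = g(1.992476) = 1.667764
y_3 = g(1.667764) = 1.636154

1.636154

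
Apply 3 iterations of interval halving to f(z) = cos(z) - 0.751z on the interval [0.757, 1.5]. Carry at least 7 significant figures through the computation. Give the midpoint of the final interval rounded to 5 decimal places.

f(0.757000) = 0.158393, f(1.500000) = -1.055763 (opposite signs)
step 1: m = 1.128500, f(m) = -0.419488 < 0 → root in [0.757000, 1.128500]
step 2: m = 0.942750, f(m) = -0.120440 < 0 → root in [0.757000, 0.942750]
step 3: m = 0.849875, f(m) = 0.021821 > 0 → root in [0.849875, 0.942750]
Midpoint of [0.849875, 0.942750] = 0.896312

0.89631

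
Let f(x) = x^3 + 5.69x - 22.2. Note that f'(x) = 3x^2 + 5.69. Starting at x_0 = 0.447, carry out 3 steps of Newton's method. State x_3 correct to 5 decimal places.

Newton update: x ← x − f(x)/f'(x).
x_0 = 0.447000: f = -19.567255, f' = 6.289427 → x_1 = 0.447000 - (-19.567255)/(6.289427) = 3.558135
x_1 = 3.558135: f = 43.092925, f' = 43.670970 → x_2 = 3.558135 - (43.092925)/(43.670970) = 2.571371
x_2 = 2.571371: f = 9.432880, f' = 25.525850 → x_3 = 2.571371 - (9.432880)/(25.525850) = 2.201829

2.20183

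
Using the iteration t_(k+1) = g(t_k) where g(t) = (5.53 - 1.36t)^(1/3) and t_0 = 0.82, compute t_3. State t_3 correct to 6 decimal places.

1.519081

t_1 = g(0.820000) = 1.640478
t_2 = g(1.640478) = 1.488648
t_3 = g(1.488648) = 1.519081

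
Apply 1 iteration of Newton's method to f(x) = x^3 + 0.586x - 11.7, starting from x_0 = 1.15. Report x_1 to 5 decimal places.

3.23745

Newton update: x ← x − f(x)/f'(x).
f'(x) = 3x^2 + 0.586
x_0 = 1.150000: f = -9.505225, f' = 4.553500 → x_1 = 1.150000 - (-9.505225)/(4.553500) = 3.237455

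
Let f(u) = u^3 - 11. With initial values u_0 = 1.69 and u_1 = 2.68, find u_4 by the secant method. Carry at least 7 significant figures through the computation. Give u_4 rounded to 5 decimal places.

2.22503

f(u_0) = -6.173191, f(u_1) = 8.248832
u_2 = 2.680000 - (8.248832)·(2.680000 - 1.690000)/(8.248832 - (-6.173191)) = 2.113759; f(u_2) = -1.555776
u_3 = 2.113759 - (-1.555776)·(2.113759 - 2.680000)/(-1.555776 - (8.248832)) = 2.203609; f(u_3) = -0.299514
u_4 = 2.203609 - (-0.299514)·(2.203609 - 2.113759)/(-0.299514 - (-1.555776)) = 2.225031; f(u_4) = 0.015595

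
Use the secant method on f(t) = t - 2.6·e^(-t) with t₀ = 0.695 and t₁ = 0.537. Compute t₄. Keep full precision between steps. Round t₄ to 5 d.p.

f(t_0) = -0.602594, f(t_1) = -0.982698
t_2 = 0.537000 - (-0.982698)·(0.537000 - 0.695000)/(-0.982698 - (-0.602594)) = 0.945483; f(t_2) = -0.064595
t_3 = 0.945483 - (-0.064595)·(0.945483 - 0.537000)/(-0.064595 - (-0.982698)) = 0.974223; f(t_3) = -0.007239
t_4 = 0.974223 - (-0.007239)·(0.974223 - 0.945483)/(-0.007239 - (-0.064595)) = 0.977851; f(t_4) = -0.000058

0.97785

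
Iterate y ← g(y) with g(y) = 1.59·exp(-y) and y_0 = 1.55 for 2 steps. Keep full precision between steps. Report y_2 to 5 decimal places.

1.13458

y_1 = g(1.550000) = 0.337474
y_2 = g(0.337474) = 1.134577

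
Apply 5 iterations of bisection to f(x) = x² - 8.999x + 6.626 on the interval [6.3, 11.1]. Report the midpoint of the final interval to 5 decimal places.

f(6.300000) = -10.377700, f(11.100000) = 29.947100 (opposite signs)
step 1: m = 8.700000, f(m) = 4.024700 > 0 → root in [6.300000, 8.700000]
step 2: m = 7.500000, f(m) = -4.616500 < 0 → root in [7.500000, 8.700000]
step 3: m = 8.100000, f(m) = -0.655900 < 0 → root in [8.100000, 8.700000]
step 4: m = 8.400000, f(m) = 1.594400 > 0 → root in [8.100000, 8.400000]
step 5: m = 8.250000, f(m) = 0.446750 > 0 → root in [8.100000, 8.250000]
Midpoint of [8.100000, 8.250000] = 8.175000

8.17500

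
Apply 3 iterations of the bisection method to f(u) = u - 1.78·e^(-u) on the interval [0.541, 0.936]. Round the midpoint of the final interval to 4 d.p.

f(0.541000) = -0.495255, f(0.936000) = 0.237896 (opposite signs)
step 1: m = 0.738500, f(m) = -0.112038 < 0 → root in [0.738500, 0.936000]
step 2: m = 0.837250, f(m) = 0.066689 > 0 → root in [0.738500, 0.837250]
step 3: m = 0.787875, f(m) = -0.021687 < 0 → root in [0.787875, 0.837250]
Midpoint of [0.787875, 0.837250] = 0.812563

0.8126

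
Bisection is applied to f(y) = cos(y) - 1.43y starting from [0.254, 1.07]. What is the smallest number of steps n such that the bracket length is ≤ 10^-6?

20

Initial width b − a = 1.07 − 0.254 = 0.816000.
After n steps the width is (b−a)/2^n; need (b−a)/2^n ≤ 10^-6.
So n ≥ log₂(0.816000/10^-6) = log₂(816000.0000) ≈ 19.6382.
Hence n = 20.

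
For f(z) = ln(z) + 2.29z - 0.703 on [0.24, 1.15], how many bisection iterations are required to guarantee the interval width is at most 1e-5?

Initial width b − a = 1.15 − 0.24 = 0.910000.
After n steps the width is (b−a)/2^n; need (b−a)/2^n ≤ 1e-5.
So n ≥ log₂(0.910000/1e-5) = log₂(91000.0000) ≈ 16.4736.
Hence n = 17.

17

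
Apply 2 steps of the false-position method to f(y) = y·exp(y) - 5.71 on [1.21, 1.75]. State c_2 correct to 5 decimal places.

False-position update: c = (a·f(b) − b·f(a))/(f(b) − f(a)); replace the endpoint whose sign matches f(c).
f(1.210000) = -1.652284, f(1.750000) = 4.360555
step 1: c = 1.358388, f(c) = -0.425982 < 0 → new bracket [1.358388, 1.750000]
step 2: c = 1.393240, f(c) = -0.098199 < 0 → new bracket [1.393240, 1.750000]

1.39324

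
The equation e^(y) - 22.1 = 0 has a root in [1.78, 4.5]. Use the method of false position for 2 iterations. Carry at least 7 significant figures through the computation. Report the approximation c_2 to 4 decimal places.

False-position update: c = (a·f(b) − b·f(a))/(f(b) − f(a)); replace the endpoint whose sign matches f(c).
f(1.780000) = -16.170144, f(4.500000) = 67.917131
step 1: c = 2.303061, f(c) = -12.095238 < 0 → new bracket [2.303061, 4.500000]
step 2: c = 2.635166, f(c) = -8.154372 < 0 → new bracket [2.635166, 4.500000]

2.6352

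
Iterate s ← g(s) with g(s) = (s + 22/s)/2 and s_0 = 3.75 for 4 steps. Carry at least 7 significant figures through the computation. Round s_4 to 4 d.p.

s_1 = g(3.750000) = 4.808333
s_2 = g(4.808333) = 4.691862
s_3 = g(4.691862) = 4.690416
s_4 = g(4.690416) = 4.690416

4.6904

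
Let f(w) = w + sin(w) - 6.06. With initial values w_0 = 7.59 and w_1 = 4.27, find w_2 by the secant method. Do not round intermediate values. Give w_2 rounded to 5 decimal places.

5.99346

f(w_0) = 2.495359, f(w_1) = -2.693732
w_2 = 4.270000 - (-2.693732)·(4.270000 - 7.590000)/(-2.693732 - (2.495359)) = 5.993460; f(w_2) = -0.352229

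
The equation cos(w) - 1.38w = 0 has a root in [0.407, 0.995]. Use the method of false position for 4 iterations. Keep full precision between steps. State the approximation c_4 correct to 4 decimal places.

0.5986

False-position update: c = (a·f(b) − b·f(a))/(f(b) − f(a)); replace the endpoint whose sign matches f(c).
f(0.407000) = 0.356653, f(0.995000) = -0.828597
step 1: c = 0.583935, f(c) = 0.028470 > 0 → new bracket [0.583935, 0.995000]
step 2: c = 0.597589, f(c) = 0.002021 > 0 → new bracket [0.597589, 0.995000]
step 3: c = 0.598556, f(c) = 0.000142 > 0 → new bracket [0.598556, 0.995000]
step 4: c = 0.598624, f(c) = 0.000010 > 0 → new bracket [0.598624, 0.995000]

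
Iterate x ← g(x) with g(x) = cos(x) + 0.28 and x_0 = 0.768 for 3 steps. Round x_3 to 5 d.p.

0.96157

x_1 = g(0.768000) = 0.999302
x_2 = g(0.999302) = 0.820890
x_3 = g(0.820890) = 0.961570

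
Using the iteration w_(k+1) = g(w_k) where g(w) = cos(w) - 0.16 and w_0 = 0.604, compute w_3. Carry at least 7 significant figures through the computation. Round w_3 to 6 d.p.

0.649142

w_1 = g(0.604000) = 0.663070
w_2 = g(0.663070) = 0.628106
w_3 = g(0.628106) = 0.649142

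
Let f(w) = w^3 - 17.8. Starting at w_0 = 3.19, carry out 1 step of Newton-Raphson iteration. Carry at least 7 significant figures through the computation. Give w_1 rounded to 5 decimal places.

Newton update: w ← w − f(w)/f'(w).
f'(w) = 3w^2
w_0 = 3.190000: f = 14.661759, f' = 30.528300 → w_1 = 3.190000 - (14.661759)/(30.528300) = 2.709732

2.70973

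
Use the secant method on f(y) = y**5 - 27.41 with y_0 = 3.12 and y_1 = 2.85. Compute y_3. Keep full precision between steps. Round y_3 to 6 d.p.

f(y_0) = 268.236655, f(y_1) = 160.618768
y_2 = 2.850000 - (160.618768)·(2.850000 - 3.120000)/(160.618768 - (268.236655)) = 2.447027; f(y_2) = 60.329287
y_3 = 2.447027 - (60.329287)·(2.447027 - 2.850000)/(60.329287 - (160.618768)) = 2.204619; f(y_3) = 24.669554

2.204619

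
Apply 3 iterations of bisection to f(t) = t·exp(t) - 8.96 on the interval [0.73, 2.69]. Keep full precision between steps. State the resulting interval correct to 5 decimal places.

[1.46500, 1.71000]

f(0.730000) = -7.445191, f(2.690000) = 30.668208 (opposite signs)
step 1: m = 1.710000, f(m) = 0.494524 > 0 → root in [0.730000, 1.710000]
step 2: m = 1.220000, f(m) = -4.827631 < 0 → root in [1.220000, 1.710000]
step 3: m = 1.465000, f(m) = -2.620149 < 0 → root in [1.465000, 1.710000]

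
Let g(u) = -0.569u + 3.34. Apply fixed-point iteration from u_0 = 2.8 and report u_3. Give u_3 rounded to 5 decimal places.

2.00509

u_1 = g(2.800000) = 1.746800
u_2 = g(1.746800) = 2.346071
u_3 = g(2.346071) = 2.005086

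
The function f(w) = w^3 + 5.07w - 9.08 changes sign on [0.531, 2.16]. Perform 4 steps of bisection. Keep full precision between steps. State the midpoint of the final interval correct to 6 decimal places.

f(0.531000) = -6.238109, f(2.160000) = 11.948896 (opposite signs)
step 1: m = 1.345500, f(m) = 0.177538 > 0 → root in [0.531000, 1.345500]
step 2: m = 0.938250, f(m) = -3.497119 < 0 → root in [0.938250, 1.345500]
step 3: m = 1.141875, f(m) = -1.801827 < 0 → root in [1.141875, 1.345500]
step 4: m = 1.243688, f(m) = -0.850820 < 0 → root in [1.243688, 1.345500]
Midpoint of [1.243688, 1.345500] = 1.294594

1.294594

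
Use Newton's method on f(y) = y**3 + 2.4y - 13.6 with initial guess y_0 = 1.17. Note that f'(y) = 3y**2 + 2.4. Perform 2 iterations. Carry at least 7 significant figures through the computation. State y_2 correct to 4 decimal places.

2.1442

y_0 = 1.170000: f = -9.190387, f' = 6.506700 → y_1 = 1.170000 - (-9.190387)/(6.506700) = 2.582450
y_1 = 2.582450: f = 9.820358, f' = 22.407141 → y_2 = 2.582450 - (9.820358)/(22.407141) = 2.144181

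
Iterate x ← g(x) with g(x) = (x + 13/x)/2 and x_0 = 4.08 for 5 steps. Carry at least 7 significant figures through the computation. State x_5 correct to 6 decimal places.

3.605551

x_1 = g(4.080000) = 3.633137
x_2 = g(3.633137) = 3.605656
x_3 = g(3.605656) = 3.605551
x_4 = g(3.605551) = 3.605551
x_5 = g(3.605551) = 3.605551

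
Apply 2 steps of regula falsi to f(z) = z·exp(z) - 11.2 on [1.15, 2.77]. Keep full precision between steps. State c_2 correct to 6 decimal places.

1.625420

f(1.150000) = -7.568078, f(2.770000) = 33.005416
step 1: c = 1.452175, f(c) = -4.995734 < 0 → new bracket [1.452175, 2.770000]
step 2: c = 1.625420, f(c) = -2.941973 < 0 → new bracket [1.625420, 2.770000]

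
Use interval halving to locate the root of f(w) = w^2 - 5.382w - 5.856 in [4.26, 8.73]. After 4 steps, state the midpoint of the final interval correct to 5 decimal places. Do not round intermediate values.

6.35531

f(4.260000) = -10.635720, f(8.730000) = 23.372040 (opposite signs)
step 1: m = 6.495000, f(m) = 1.372935 > 0 → root in [4.260000, 6.495000]
step 2: m = 5.377500, f(m) = -5.880199 < 0 → root in [5.377500, 6.495000]
step 3: m = 5.936250, f(m) = -2.565833 < 0 → root in [5.936250, 6.495000]
step 4: m = 6.215625, f(m) = -0.674500 < 0 → root in [6.215625, 6.495000]
Midpoint of [6.215625, 6.495000] = 6.355313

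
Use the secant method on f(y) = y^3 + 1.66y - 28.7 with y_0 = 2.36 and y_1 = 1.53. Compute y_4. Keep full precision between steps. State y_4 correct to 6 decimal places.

2.859411

Secant update: y_(k+1) = y_k − f(y_k)·(y_k − y_(k-1))/(f(y_k) − f(y_(k-1))).
f(y_0) = -11.638144, f(y_1) = -22.578623
y_2 = 1.530000 - (-22.578623)·(1.530000 - 2.360000)/(-22.578623 - (-11.638144)) = 3.242928; f(y_2) = 10.787792
y_3 = 3.242928 - (10.787792)·(3.242928 - 1.530000)/(10.787792 - (-22.578623)) = 2.689117; f(y_3) = -4.790129
y_4 = 2.689117 - (-4.790129)·(2.689117 - 3.242928)/(-4.790129 - (10.787792)) = 2.859411; f(y_4) = -0.574177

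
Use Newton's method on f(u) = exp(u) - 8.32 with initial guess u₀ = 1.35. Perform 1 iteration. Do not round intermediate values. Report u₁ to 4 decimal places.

Newton update: u ← u − f(u)/f'(u).
f'(u) = exp(u)
u_0 = 1.350000: f = -4.462574, f' = 3.857426 → u_1 = 1.350000 - (-4.462574)/(3.857426) = 2.506879

2.5069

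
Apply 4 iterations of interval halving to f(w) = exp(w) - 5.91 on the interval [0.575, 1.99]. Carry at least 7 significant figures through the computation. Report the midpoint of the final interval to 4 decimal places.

1.7689

f(0.575000) = -4.132869, f(1.990000) = 1.405534 (opposite signs)
step 1: m = 1.282500, f(m) = -2.304357 < 0 → root in [1.282500, 1.990000]
step 2: m = 1.636250, f(m) = -0.774126 < 0 → root in [1.636250, 1.990000]
step 3: m = 1.813125, f(m) = 0.219572 > 0 → root in [1.636250, 1.813125]
step 4: m = 1.724687, f(m) = -0.299233 < 0 → root in [1.724687, 1.813125]
Midpoint of [1.724687, 1.813125] = 1.768906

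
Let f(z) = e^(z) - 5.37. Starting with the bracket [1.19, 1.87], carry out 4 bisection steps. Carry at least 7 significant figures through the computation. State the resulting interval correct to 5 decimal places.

[1.65750, 1.70000]

f(1.190000) = -2.082919, f(1.870000) = 1.118296 (opposite signs)
step 1: m = 1.530000, f(m) = -0.751823 < 0 → root in [1.530000, 1.870000]
step 2: m = 1.700000, f(m) = 0.103947 > 0 → root in [1.530000, 1.700000]
step 3: m = 1.615000, f(m) = -0.342112 < 0 → root in [1.615000, 1.700000]
step 4: m = 1.657500, f(m) = -0.123821 < 0 → root in [1.657500, 1.700000]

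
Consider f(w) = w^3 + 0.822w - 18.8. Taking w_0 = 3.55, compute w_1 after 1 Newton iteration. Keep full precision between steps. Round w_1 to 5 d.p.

f'(w) = 3w^2 + 0.822
w_0 = 3.550000: f = 28.856975, f' = 38.629500 → w_1 = 3.550000 - (28.856975)/(38.629500) = 2.802981

2.80298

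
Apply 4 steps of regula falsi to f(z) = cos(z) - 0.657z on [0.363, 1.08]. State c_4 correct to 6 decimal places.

0.920949

False-position update: c = (a·f(b) − b·f(a))/(f(b) − f(a)); replace the endpoint whose sign matches f(c).
f(0.363000) = 0.696345, f(1.080000) = -0.238232
step 1: c = 0.897230, f(c) = 0.034297 > 0 → new bracket [0.897230, 1.080000]
step 2: c = 0.920231, f(c) = 0.001044 > 0 → new bracket [0.920231, 1.080000]
step 3: c = 0.920928, f(c) = 0.000031 > 0 → new bracket [0.920928, 1.080000]
step 4: c = 0.920949, f(c) = 0.000001 > 0 → new bracket [0.920949, 1.080000]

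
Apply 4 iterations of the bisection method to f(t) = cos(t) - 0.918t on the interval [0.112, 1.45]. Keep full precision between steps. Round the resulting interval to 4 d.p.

f(0.112000) = 0.890919, f(1.450000) = -1.210597 (opposite signs)
step 1: m = 0.781000, f(m) = -0.006748 < 0 → root in [0.112000, 0.781000]
step 2: m = 0.446500, f(m) = 0.492077 > 0 → root in [0.446500, 0.781000]
step 3: m = 0.613750, f(m) = 0.254072 > 0 → root in [0.613750, 0.781000]
step 4: m = 0.697375, f(m) = 0.126340 > 0 → root in [0.697375, 0.781000]

[0.6974, 0.7810]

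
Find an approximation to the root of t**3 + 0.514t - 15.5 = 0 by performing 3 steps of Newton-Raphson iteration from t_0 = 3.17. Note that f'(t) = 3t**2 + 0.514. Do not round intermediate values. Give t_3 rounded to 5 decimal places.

t_0 = 3.170000: f = 17.984393, f' = 30.660700 → t_1 = 3.170000 - (17.984393)/(30.660700) = 2.583438
t_1 = 2.583438: f = 3.070150, f' = 20.536460 → t_2 = 2.583438 - (3.070150)/(20.536460) = 2.433941
t_2 = 2.433941: f = 0.169875, f' = 18.286202 → t_3 = 2.433941 - (0.169875)/(18.286202) = 2.424651

2.42465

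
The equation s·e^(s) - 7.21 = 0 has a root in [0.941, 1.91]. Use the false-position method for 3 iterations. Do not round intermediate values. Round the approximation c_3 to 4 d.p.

1.5334

f(0.941000) = -4.798647, f(1.910000) = 5.688400
step 1: c = 1.384394, f(c) = -1.682941 < 0 → new bracket [1.384394, 1.910000]
step 2: c = 1.504394, f(c) = -0.438082 < 0 → new bracket [1.504394, 1.910000]
step 3: c = 1.533397, f(c) = -0.104399 < 0 → new bracket [1.533397, 1.910000]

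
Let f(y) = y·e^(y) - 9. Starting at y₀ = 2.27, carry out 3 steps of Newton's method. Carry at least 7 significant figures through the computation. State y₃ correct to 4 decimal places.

f'(y) = (y + 1)·e^(y)
y_0 = 2.270000: f = 12.972240, f' = 31.651641 → y_1 = 2.270000 - (12.972240)/(31.651641) = 1.860156
y_1 = 1.860156: f = 2.951014, f' = 18.375752 → y_2 = 1.860156 - (2.951014)/(18.375752) = 1.699563
y_2 = 1.699563: f = 0.299254, f' = 14.770810 → y_3 = 1.699563 - (0.299254)/(14.770810) = 1.679303

1.6793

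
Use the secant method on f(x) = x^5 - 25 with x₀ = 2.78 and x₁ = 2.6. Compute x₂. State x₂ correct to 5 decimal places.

2.24247

f(x_0) = 141.044303, f(x_1) = 93.813760
x_2 = 2.600000 - (93.813760)·(2.600000 - 2.780000)/(93.813760 - (141.044303)) = 2.242467; f(x_2) = 31.706171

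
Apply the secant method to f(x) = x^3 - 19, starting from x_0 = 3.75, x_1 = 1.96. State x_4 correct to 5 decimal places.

f(x_0) = 33.734375, f(x_1) = -11.470464
x_2 = 1.960000 - (-11.470464)·(1.960000 - 3.750000)/(-11.470464 - (33.734375)) = 2.414202; f(x_2) = -4.929133
x_3 = 2.414202 - (-4.929133)·(2.414202 - 1.960000)/(-4.929133 - (-11.470464)) = 2.756460; f(x_3) = 1.943781
x_4 = 2.756460 - (1.943781)·(2.756460 - 2.414202)/(1.943781 - (-4.929133)) = 2.659663; f(x_4) = -0.186047

2.65966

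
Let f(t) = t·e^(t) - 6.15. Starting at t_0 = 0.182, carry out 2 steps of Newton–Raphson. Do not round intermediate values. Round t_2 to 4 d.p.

Newton update: t ← t − f(t)/f'(t).
f'(t) = (t + 1)·e^(t)
t_0 = 0.182000: f = -5.931670, f' = 1.417944 → t_1 = 0.182000 - (-5.931670)/(1.417944) = 4.365290
t_1 = 4.365290: f = 337.276827, f' = 422.099003 → t_2 = 4.365290 - (337.276827)/(422.099003) = 3.566243

3.5662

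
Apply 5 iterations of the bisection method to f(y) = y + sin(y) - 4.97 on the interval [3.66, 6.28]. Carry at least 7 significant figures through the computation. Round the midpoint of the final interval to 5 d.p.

5.58406

f(3.660000) = -1.805497, f(6.280000) = 1.306815 (opposite signs)
step 1: m = 4.970000, f(m) = -0.967001 < 0 → root in [4.970000, 6.280000]
step 2: m = 5.625000, f(m) = 0.043318 > 0 → root in [4.970000, 5.625000]
step 3: m = 5.297500, f(m) = -0.506151 < 0 → root in [5.297500, 5.625000]
step 4: m = 5.461250, f(m) = -0.241215 < 0 → root in [5.461250, 5.625000]
step 5: m = 5.543125, f(m) = -0.101207 < 0 → root in [5.543125, 5.625000]
Midpoint of [5.543125, 5.625000] = 5.584062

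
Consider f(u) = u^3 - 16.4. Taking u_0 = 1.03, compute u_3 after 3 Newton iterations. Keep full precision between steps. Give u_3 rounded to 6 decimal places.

f'(u) = 3u^2
u_0 = 1.030000: f = -15.307273, f' = 3.182700 → u_1 = 1.030000 - (-15.307273)/(3.182700) = 5.839524
u_1 = 5.839524: f = 182.728036, f' = 102.300132 → u_2 = 5.839524 - (182.728036)/(102.300132) = 4.053329
u_2 = 4.053329: f = 50.194062, f' = 49.288423 → u_3 = 4.053329 - (50.194062)/(49.288423) = 3.034955

3.034955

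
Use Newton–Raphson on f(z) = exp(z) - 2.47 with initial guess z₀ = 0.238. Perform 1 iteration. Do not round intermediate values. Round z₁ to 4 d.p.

1.1849

f'(z) = exp(z)
z_0 = 0.238000: f = -1.201291, f' = 1.268709 → z_1 = 0.238000 - (-1.201291)/(1.268709) = 1.184861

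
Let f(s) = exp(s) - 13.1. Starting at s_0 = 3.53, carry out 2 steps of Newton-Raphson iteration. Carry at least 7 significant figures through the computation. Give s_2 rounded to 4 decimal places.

2.6248

f'(s) = exp(s)
s_0 = 3.530000: f = 21.023968, f' = 34.123968 → s_1 = 3.530000 - (21.023968)/(34.123968) = 2.913894
s_1 = 2.913894: f = 5.328427, f' = 18.428427 → s_2 = 2.913894 - (5.328427)/(18.428427) = 2.624753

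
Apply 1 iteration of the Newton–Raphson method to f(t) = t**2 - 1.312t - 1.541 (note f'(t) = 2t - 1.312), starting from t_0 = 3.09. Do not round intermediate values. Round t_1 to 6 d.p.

t_0 = 3.090000: f = 3.953020, f' = 4.868000 → t_1 = 3.090000 - (3.953020)/(4.868000) = 2.277958

2.277958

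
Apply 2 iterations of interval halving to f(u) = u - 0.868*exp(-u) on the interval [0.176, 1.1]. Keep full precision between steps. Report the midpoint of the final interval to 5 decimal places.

0.52250

f(0.176000) = -0.551920, f(1.100000) = 0.811068 (opposite signs)
step 1: m = 0.638000, f(m) = 0.179394 > 0 → root in [0.176000, 0.638000]
step 2: m = 0.407000, f(m) = -0.170779 < 0 → root in [0.407000, 0.638000]
Midpoint of [0.407000, 0.638000] = 0.522500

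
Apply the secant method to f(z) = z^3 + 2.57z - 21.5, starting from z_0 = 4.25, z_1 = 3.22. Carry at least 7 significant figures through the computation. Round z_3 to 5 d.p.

Secant update: z_(k+1) = z_k − f(z_k)·(z_k − z_(k-1))/(f(z_k) − f(z_(k-1))).
f(z_0) = 66.188125, f(z_1) = 20.161648
z_2 = 3.220000 - (20.161648)·(3.220000 - 4.250000)/(20.161648 - (66.188125)) = 2.768814; f(z_2) = 6.842499
z_3 = 2.768814 - (6.842499)·(2.768814 - 3.220000)/(6.842499 - (20.161648)) = 2.537025; f(z_3) = 1.349696

2.53702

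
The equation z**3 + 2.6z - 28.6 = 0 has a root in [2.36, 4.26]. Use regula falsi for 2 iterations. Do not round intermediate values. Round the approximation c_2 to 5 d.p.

2.71667

f(2.360000) = -9.319744, f(4.260000) = 59.784776
step 1: c = 2.616242, f(c) = -3.890310 < 0 → new bracket [2.616242, 4.260000]
step 2: c = 2.716670, f(c) = -1.486831 < 0 → new bracket [2.716670, 4.260000]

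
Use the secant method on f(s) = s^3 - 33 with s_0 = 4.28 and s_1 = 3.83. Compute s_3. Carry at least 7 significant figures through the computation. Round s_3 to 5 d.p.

3.23304

f(s_0) = 45.402752, f(s_1) = 23.181887
s_2 = 3.830000 - (23.181887)·(3.830000 - 4.280000)/(23.181887 - (45.402752)) = 3.360538; f(s_2) = 4.951284
s_3 = 3.360538 - (4.951284)·(3.360538 - 3.830000)/(4.951284 - (23.181887)) = 3.233036; f(s_3) = 0.793381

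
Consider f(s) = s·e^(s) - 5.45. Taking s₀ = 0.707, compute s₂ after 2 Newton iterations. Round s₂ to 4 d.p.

1.5098

f'(s) = (s + 1)·e^(s)
s_0 = 0.707000: f = -4.016276, f' = 3.461623 → s_1 = 0.707000 - (-4.016276)/(3.461623) = 1.867229
s_1 = 1.867229: f = 6.631615, f' = 18.551959 → s_2 = 1.867229 - (6.631615)/(18.551959) = 1.509768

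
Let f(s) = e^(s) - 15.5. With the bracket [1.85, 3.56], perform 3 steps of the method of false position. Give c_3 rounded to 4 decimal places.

False-position update: c = (a·f(b) − b·f(a))/(f(b) − f(a)); replace the endpoint whose sign matches f(c).
f(1.850000) = -9.140180, f(3.560000) = 19.663197
step 1: c = 2.392635, f(c) = -4.557716 < 0 → new bracket [2.392635, 3.560000]
step 2: c = 2.612301, f(c) = -1.869623 < 0 → new bracket [2.612301, 3.560000]
step 3: c = 2.694586, f(c) = -0.700603 < 0 → new bracket [2.694586, 3.560000]

2.6946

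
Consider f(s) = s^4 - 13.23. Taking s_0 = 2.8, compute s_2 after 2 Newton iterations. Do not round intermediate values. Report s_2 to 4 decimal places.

1.9781

Newton update: s ← s − f(s)/f'(s).
f'(s) = 4s^3
s_0 = 2.800000: f = 48.235600, f' = 87.808000 → s_1 = 2.800000 - (48.235600)/(87.808000) = 2.250670
s_1 = 2.250670: f = 12.429430, f' = 45.603193 → s_2 = 2.250670 - (12.429430)/(45.603193) = 1.978113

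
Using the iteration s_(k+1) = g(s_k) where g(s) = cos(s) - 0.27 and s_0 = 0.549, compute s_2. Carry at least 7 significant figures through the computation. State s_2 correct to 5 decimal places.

s_1 = g(0.549000) = 0.583047
s_2 = g(0.583047) = 0.564789

0.56479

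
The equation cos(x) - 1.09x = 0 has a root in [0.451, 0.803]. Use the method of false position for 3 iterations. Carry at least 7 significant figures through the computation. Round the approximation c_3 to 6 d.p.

0.701059

False-position update: c = (a·f(b) − b·f(a))/(f(b) − f(a)); replace the endpoint whose sign matches f(c).
f(0.451000) = 0.408422, f(0.803000) = -0.180718
step 1: c = 0.695024, f(c) = 0.010462 > 0 → new bracket [0.695024, 0.803000]
step 2: c = 0.700933, f(c) = 0.000224 > 0 → new bracket [0.700933, 0.803000]
step 3: c = 0.701059, f(c) = 0.000005 > 0 → new bracket [0.701059, 0.803000]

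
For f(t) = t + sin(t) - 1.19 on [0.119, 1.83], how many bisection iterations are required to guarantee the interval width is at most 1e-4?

Initial width b − a = 1.83 − 0.119 = 1.711000.
After n steps the width is (b−a)/2^n; need (b−a)/2^n ≤ 1e-4.
So n ≥ log₂(1.711000/1e-4) = log₂(17110.0000) ≈ 14.0626.
Hence n = 15.

15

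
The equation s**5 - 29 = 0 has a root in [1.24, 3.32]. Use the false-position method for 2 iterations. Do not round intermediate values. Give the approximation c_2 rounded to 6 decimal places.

False-position update: c = (a·f(b) − b·f(a))/(f(b) − f(a)); replace the endpoint whose sign matches f(c).
f(1.240000) = -26.068375, f(3.320000) = 374.357762
step 1: c = 1.375411, f(c) = -24.077758 < 0 → new bracket [1.375411, 3.320000]
step 2: c = 1.492924, f(c) = -21.583673 < 0 → new bracket [1.492924, 3.320000]

1.492924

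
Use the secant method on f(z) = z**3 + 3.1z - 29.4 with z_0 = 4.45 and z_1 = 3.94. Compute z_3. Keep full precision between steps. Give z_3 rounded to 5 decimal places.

2.86737

f(z_0) = 72.516125, f(z_1) = 43.976984
z_2 = 3.940000 - (43.976984)·(3.940000 - 4.450000)/(43.976984 - (72.516125)) = 3.154123; f(z_2) = 11.756540
z_3 = 3.154123 - (11.756540)·(3.154123 - 3.940000)/(11.756540 - (43.976984)) = 2.867373; f(z_3) = 3.063909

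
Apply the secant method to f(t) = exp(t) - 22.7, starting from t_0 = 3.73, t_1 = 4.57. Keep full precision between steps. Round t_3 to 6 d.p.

3.292964

f(t_0) = 18.979108, f(t_1) = 73.844110
t_2 = 4.570000 - (73.844110)·(4.570000 - 3.730000)/(73.844110 - (18.979108)) = 3.439424; f(t_2) = 8.469001
t_3 = 3.439424 - (8.469001)·(3.439424 - 4.570000)/(8.469001 - (73.844110)) = 3.292964; f(t_3) = 4.222541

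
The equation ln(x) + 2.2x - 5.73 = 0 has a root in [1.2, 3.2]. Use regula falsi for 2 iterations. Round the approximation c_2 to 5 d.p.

2.24061

f(1.200000) = -2.907678, f(3.200000) = 2.473151
step 1: c = 2.280755, f(c) = 0.112167 > 0 → new bracket [1.200000, 2.280755]
step 2: c = 2.240612, f(c) = 0.006095 > 0 → new bracket [1.200000, 2.240612]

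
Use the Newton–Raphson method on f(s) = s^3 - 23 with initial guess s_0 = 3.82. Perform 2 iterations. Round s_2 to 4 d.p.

2.8604

f'(s) = 3s^2
s_0 = 3.820000: f = 32.742968, f' = 43.777200 → s_1 = 3.820000 - (32.742968)/(43.777200) = 3.072054
s_1 = 3.072054: f = 5.992567, f' = 28.312553 → s_2 = 3.072054 - (5.992567)/(28.312553) = 2.860397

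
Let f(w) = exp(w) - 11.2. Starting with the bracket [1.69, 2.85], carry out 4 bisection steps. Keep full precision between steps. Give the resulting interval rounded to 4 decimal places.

[2.4150, 2.4875]

f(1.690000) = -5.780519, f(2.850000) = 6.087782 (opposite signs)
step 1: m = 2.270000, f(m) = -1.520599 < 0 → root in [2.270000, 2.850000]
step 2: m = 2.560000, f(m) = 1.735817 > 0 → root in [2.270000, 2.560000]
step 3: m = 2.415000, f(m) = -0.010230 < 0 → root in [2.415000, 2.560000]
step 4: m = 2.487500, f(m) = 0.831161 > 0 → root in [2.415000, 2.487500]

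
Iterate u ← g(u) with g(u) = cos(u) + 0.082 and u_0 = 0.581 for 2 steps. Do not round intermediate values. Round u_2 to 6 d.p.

0.689478

u_1 = g(0.581000) = 0.917914
u_2 = g(0.917914) = 0.689478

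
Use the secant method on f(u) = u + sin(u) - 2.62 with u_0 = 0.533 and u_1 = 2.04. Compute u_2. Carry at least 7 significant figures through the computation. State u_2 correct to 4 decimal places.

1.7914

Secant update: u_(k+1) = u_k − f(u_k)·(u_k − u_(k-1))/(f(u_k) − f(u_(k-1))).
f(u_0) = -1.578881, f(u_1) = 0.311929
u_2 = 2.040000 - (0.311929)·(2.040000 - 0.533000)/(0.311929 - (-1.578881)) = 1.791389; f(u_2) = 0.147157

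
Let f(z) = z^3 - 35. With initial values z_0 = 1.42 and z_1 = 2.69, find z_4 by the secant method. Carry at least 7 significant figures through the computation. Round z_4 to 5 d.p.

3.25326

Secant update: z_(k+1) = z_k − f(z_k)·(z_k − z_(k-1))/(f(z_k) − f(z_(k-1))).
f(z_0) = -32.136712, f(z_1) = -15.534891
z_2 = 2.690000 - (-15.534891)·(2.690000 - 1.420000)/(-15.534891 - (-32.136712)) = 3.878382; f(z_2) = 23.338046
z_3 = 3.878382 - (23.338046)·(3.878382 - 2.690000)/(23.338046 - (-15.534891)) = 3.164916; f(z_3) = -3.297998
z_4 = 3.164916 - (-3.297998)·(3.164916 - 3.878382)/(-3.297998 - (23.338046)) = 3.253256; f(z_4) = -0.568609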